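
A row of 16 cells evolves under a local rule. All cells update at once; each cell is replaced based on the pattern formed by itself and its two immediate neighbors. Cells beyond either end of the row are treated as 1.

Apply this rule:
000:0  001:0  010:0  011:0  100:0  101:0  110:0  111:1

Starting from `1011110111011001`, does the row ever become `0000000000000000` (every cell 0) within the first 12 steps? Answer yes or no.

yes

0001100010000000
0000000000000000
all cells are 0 at step 2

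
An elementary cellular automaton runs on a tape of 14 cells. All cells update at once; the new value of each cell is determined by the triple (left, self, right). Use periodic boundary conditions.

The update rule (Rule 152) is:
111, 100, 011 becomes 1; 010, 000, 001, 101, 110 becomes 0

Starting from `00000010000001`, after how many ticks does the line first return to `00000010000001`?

10000001000000
01000000100000
00100000010000
00010000001000
00001000000100
00000100000010
00000010000001

7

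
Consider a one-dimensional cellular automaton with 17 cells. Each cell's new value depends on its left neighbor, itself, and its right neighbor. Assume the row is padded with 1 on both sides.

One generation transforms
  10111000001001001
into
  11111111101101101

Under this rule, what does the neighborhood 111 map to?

At position 3 the neighborhood is 111; the next row has 1 there.

1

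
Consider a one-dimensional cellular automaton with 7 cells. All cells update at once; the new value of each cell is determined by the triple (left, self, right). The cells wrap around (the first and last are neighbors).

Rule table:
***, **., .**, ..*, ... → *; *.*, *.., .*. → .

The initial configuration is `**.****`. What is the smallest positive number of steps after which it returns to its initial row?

**.****

1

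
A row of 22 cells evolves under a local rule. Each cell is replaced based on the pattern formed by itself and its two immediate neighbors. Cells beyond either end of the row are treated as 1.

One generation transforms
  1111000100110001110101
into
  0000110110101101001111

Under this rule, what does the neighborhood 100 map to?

At position 4 the neighborhood is 100; the next row has 1 there.

1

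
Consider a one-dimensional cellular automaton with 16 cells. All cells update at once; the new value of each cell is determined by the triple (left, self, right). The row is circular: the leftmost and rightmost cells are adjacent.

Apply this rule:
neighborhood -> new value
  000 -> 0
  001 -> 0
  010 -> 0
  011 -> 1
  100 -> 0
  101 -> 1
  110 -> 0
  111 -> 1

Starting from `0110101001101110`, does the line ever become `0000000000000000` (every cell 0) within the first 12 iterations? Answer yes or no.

0101010001011100
0010100000111000
0001000000110000
0000000000100000
0000000000000000
all cells are 0 at iteration 5

yes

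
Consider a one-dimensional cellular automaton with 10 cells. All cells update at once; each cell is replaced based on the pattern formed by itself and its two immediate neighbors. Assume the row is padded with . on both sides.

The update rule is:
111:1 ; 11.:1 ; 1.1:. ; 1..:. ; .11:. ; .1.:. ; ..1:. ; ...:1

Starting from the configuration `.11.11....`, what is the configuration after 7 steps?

.11...1...

..1..1.111
1.......11
..11111..1
1..1111...
....111.11
111..11..1
.11...1...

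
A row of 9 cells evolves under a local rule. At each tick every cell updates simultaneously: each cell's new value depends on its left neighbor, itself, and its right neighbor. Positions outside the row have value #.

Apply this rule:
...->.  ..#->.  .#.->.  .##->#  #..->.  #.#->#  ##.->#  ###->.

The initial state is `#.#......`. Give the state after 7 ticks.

#........

tick 1: ##.......
tick 2: .#.......
tick 3: #........
tick 4: #........  (fixed point — unchanged through tick 7)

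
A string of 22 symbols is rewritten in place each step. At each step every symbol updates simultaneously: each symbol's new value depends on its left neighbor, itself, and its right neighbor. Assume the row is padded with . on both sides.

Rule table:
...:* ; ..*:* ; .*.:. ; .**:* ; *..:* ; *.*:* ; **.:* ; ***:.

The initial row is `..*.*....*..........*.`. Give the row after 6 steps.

**.*.****.**********.*
***.**..***........**.
*.*******.************
.**.....***..........*
*********.***********.
*.......***.........**

*.......***.........**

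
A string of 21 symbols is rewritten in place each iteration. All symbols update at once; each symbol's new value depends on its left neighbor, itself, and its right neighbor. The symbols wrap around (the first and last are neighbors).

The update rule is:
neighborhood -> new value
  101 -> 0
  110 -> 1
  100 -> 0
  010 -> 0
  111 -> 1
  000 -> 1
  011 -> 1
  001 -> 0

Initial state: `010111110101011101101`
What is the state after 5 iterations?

000111110000011101100
110111110111011101101
110111110111011101101  (fixed point — unchanged through iteration 5)

110111110111011101101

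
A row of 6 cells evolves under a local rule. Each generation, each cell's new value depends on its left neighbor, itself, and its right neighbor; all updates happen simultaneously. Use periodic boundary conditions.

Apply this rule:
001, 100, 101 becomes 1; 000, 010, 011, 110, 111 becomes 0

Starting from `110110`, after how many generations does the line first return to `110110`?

generation 1: 001001
generation 2: 110110

2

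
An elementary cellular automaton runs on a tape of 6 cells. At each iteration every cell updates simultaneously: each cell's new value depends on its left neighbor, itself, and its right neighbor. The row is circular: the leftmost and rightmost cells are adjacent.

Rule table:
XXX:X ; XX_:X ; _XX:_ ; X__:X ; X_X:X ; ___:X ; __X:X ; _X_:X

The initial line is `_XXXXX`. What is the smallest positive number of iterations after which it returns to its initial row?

X_XXXX
XX_XXX
XXX_XX
XXXX_X
XXXXX_
_XXXXX

6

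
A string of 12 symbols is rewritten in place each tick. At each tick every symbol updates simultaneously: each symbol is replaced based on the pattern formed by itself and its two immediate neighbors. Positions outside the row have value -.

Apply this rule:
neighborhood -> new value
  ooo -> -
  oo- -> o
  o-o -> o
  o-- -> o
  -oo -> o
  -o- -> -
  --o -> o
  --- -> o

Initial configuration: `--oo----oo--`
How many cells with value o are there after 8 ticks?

4

tick 1: oooooooooooo
tick 2: o----------o
tick 3: -oooooooooo-
tick 4: oo--------oo
tick 5: oooooooooooo  (repeats tick 1; period 4)
tick 8: oo--------oo
count of o: 4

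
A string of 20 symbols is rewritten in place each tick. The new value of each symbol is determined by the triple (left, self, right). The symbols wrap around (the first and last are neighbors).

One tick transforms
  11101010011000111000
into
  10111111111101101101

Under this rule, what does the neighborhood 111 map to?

At position 1 the neighborhood is 111; the next row has 0 there.

0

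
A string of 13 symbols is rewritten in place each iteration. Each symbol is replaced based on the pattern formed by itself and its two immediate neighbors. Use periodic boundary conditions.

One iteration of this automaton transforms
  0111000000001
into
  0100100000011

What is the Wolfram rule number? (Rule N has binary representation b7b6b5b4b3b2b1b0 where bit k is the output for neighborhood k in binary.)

position 2: 111 → 0  (bit 7 = 0)
position 3: 110 → 0  (bit 6 = 0)
position 0: 101 → 0  (bit 5 = 0)
position 4: 100 → 1  (bit 4 = 1)
position 1: 011 → 1  (bit 3 = 1)
position 12: 010 → 1  (bit 2 = 1)
position 11: 001 → 1  (bit 1 = 1)
position 5: 000 → 0  (bit 0 = 0)
bits b7..b0 = 00011110 = 30

30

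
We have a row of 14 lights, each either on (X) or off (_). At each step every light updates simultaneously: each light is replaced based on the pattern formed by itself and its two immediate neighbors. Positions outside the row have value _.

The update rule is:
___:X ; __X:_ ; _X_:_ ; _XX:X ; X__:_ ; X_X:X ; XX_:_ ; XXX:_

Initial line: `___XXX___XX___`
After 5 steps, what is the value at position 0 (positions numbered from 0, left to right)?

XX_X___X_X__XX
X_X__X__X___X_
_X________X___
___XXXXXX___XX
XX_X______X_X_
position 0 holds X

X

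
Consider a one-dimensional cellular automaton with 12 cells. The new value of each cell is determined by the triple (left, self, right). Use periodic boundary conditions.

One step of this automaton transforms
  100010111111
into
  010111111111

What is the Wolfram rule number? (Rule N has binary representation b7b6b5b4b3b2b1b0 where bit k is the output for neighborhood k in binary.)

position 7: 111 → 1  (bit 7 = 1)
position 0: 110 → 0  (bit 6 = 0)
position 5: 101 → 1  (bit 5 = 1)
position 1: 100 → 1  (bit 4 = 1)
position 6: 011 → 1  (bit 3 = 1)
position 4: 010 → 1  (bit 2 = 1)
position 3: 001 → 1  (bit 1 = 1)
position 2: 000 → 0  (bit 0 = 0)
bits b7..b0 = 10111110 = 190

190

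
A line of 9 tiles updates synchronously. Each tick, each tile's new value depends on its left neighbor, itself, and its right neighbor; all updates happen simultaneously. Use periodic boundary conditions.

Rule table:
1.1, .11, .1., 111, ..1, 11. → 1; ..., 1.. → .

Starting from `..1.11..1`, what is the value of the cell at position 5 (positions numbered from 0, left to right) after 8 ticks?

.11111.11
111111111
111111111  (fixed point — unchanged through tick 8)
position 5 holds 1

1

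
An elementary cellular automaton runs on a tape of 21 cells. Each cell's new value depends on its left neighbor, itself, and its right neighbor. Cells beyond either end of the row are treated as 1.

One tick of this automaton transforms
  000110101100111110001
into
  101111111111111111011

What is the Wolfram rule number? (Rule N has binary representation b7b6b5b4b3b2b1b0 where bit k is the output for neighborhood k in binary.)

position 13: 111 → 1  (bit 7 = 1)
position 4: 110 → 1  (bit 6 = 1)
position 5: 101 → 1  (bit 5 = 1)
position 0: 100 → 1  (bit 4 = 1)
position 3: 011 → 1  (bit 3 = 1)
position 6: 010 → 1  (bit 2 = 1)
position 2: 001 → 1  (bit 1 = 1)
position 1: 000 → 0  (bit 0 = 0)
bits b7..b0 = 11111110 = 254

254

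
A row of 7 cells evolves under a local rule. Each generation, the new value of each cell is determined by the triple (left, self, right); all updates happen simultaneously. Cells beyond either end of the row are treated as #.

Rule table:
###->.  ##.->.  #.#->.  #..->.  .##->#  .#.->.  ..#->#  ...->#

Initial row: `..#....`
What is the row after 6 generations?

.#..###
...##..
.###..#
.#...##
...###.
.###...

.###...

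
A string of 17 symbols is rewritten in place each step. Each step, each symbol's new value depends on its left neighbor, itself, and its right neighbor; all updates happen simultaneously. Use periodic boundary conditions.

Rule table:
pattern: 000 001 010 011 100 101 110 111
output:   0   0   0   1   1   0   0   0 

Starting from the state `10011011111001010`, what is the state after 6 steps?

00000000100100001

01010010000100000
00001001000010000
00000100100001000
00000010010000100
00000001001000010
00000000100100001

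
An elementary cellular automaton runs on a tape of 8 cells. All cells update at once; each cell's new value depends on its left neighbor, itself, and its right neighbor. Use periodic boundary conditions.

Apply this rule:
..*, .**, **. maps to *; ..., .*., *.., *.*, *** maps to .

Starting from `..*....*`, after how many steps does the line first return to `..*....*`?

.*....*.
*....*..
....*..*
...*..*.
..*..*..
.*..*...
*..*....
..*....*

8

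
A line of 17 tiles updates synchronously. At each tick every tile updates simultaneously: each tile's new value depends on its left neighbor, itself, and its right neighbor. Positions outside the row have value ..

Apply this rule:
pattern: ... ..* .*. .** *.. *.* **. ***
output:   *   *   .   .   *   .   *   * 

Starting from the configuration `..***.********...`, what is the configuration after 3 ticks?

**.**..**********
.*..***.*********
*.**.**..********

*.**.**..********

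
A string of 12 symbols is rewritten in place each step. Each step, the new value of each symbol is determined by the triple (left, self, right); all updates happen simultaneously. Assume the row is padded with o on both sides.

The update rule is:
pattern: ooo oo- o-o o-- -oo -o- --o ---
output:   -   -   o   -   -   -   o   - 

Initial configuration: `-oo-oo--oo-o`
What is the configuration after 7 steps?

-o--o-o-o-o-

step 1: o--o---o--o-
step 2: --o---o--o-o
step 3: -o---o--o-o-
step 4: o---o--o-o-o
step 5: ---o--o-o-o-
step 6: --o--o-o-o-o
step 7: -o--o-o-o-o-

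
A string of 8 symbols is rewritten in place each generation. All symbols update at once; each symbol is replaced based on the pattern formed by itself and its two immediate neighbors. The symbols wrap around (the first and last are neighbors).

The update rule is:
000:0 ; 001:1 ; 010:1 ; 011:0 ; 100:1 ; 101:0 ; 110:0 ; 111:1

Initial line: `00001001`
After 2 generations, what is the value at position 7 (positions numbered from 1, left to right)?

generation 1: 10011111
generation 2: 01101111
position 7 holds 1

1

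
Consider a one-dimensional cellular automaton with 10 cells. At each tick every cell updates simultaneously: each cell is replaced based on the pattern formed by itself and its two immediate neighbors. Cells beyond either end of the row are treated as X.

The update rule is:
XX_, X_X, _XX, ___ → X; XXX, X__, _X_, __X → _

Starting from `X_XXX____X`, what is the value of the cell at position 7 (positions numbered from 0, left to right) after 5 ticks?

X

tick 1: XXX_X_XX_X
tick 2: __XX_XXXXX
tick 3: __XXXX____
tick 4: __X__X_XX_
tick 5: ______XXXX
position 7 holds X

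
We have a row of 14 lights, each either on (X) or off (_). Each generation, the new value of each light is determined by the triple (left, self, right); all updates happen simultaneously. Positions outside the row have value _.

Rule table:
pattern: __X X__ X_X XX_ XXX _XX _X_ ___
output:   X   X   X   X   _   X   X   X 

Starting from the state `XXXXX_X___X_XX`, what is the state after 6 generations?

XXXXX________X

X___XXXXXXXXXX
XXXXX________X
X___XXXXXXXXXX  (repeats generation 1; period 2)
generation 6: XXXXX________X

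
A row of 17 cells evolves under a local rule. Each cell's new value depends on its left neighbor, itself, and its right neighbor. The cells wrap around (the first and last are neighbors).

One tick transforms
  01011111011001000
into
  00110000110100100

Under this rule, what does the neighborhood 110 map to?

At position 7 the neighborhood is 110; the next row has 0 there.

0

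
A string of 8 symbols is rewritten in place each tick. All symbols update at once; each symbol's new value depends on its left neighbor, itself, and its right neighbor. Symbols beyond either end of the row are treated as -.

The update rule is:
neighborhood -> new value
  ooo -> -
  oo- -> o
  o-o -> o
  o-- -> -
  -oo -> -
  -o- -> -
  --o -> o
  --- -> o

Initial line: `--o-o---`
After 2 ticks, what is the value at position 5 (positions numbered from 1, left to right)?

-

tick 1: oo-o--oo
tick 2: -oo--o-o
position 5 holds -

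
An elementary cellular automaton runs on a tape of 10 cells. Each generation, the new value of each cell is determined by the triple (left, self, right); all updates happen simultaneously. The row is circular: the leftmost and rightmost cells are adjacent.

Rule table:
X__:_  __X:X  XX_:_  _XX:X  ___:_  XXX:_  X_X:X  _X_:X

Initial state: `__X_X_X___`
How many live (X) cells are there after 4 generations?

_XXXXXX___
XX________
X________X
________XX
count of X: 2

2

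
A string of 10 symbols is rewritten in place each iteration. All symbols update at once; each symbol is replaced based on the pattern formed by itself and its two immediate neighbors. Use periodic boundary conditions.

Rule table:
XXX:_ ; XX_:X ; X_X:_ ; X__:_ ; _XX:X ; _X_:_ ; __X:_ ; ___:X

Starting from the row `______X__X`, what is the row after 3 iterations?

______X__X

_XXXX_____
_X__X_XXXX
______X__X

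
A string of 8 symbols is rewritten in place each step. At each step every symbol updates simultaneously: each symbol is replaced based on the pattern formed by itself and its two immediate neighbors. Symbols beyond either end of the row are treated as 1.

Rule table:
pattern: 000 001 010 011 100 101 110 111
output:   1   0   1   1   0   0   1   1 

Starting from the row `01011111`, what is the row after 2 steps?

01011111  (fixed point — unchanged through step 2)

01011111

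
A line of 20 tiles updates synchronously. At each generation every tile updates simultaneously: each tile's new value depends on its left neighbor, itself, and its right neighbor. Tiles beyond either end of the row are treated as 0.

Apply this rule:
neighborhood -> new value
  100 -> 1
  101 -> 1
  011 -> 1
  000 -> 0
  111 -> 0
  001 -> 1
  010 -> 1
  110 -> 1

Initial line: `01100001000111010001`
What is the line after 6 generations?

generation 1: 11110011101101111011
generation 2: 10011110111111001111
generation 3: 11110011100001111001
generation 4: 10011110110011001111
generation 5: 11110011111111111001
generation 6: 10011110000000001111

10011110000000001111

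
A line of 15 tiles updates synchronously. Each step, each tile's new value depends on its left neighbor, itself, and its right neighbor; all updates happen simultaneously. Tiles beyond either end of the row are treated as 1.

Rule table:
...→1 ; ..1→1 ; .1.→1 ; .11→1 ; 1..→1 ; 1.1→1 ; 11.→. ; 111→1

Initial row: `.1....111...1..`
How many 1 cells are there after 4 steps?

14

11111111.111111
1111111.1111111
111111.11111111
11111.111111111
count of 1: 14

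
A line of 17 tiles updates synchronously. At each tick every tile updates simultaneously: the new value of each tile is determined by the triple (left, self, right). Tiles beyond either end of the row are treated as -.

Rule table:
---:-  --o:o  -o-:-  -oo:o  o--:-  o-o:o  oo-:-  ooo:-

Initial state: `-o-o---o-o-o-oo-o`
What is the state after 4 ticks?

---o-o-o-oo-o----

tick 1: o-o---o-o-o-oo-o-
tick 2: -o---o-o-o-oo-o--
tick 3: o---o-o-o-oo-o---
tick 4: ---o-o-o-oo-o----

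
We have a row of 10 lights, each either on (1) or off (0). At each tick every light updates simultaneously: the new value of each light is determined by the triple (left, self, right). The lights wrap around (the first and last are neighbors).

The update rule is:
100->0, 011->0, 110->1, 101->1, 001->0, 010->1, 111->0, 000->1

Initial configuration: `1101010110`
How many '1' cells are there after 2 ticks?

0111111011
1000001101
count of 1: 4

4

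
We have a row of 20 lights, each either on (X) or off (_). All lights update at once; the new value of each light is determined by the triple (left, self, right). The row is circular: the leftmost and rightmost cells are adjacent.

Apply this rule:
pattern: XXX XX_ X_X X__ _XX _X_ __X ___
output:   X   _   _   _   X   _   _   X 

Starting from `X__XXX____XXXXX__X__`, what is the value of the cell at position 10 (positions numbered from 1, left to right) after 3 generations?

_

generation 1: ___XX__XX_XXXX______
generation 2: XX_X___X__XXX__XXXXX
generation 3: X____X____XX___XXXXX
position 10 holds _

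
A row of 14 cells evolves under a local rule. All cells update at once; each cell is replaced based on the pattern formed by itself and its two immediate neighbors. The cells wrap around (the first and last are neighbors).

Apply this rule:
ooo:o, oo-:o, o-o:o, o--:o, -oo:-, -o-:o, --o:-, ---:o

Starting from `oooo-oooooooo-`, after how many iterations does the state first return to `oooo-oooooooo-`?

-oooo-oooooooo
o-oooo-ooooooo
oo-oooo-oooooo
ooo-oooo-ooooo
oooo-oooo-oooo
ooooo-oooo-ooo
oooooo-oooo-oo
ooooooo-oooo-o
oooooooo-oooo-
-oooooooo-oooo
o-oooooooo-ooo
oo-oooooooo-oo
ooo-oooooooo-o
oooo-oooooooo-

14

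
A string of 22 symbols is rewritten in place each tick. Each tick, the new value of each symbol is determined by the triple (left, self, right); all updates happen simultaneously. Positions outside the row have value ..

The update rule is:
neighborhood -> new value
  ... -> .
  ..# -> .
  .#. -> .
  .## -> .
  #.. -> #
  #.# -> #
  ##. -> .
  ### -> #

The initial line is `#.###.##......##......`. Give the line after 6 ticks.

.#.#.#..#.......#.....
..#.#.#..#.......#....
...#.#.#..#.......#...
....#.#.#..#.......#..
.....#.#.#..#.......#.
......#.#.#..#.......#

......#.#.#..#.......#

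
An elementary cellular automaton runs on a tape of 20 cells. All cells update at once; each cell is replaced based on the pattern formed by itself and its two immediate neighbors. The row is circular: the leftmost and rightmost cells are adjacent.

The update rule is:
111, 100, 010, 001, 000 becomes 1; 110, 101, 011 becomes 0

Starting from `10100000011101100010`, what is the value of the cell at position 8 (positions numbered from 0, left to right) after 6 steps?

step 1: 10111111101000011110
step 2: 10011111001111101100
step 3: 11101110110111000011
step 4: 11000100000010111101
step 5: 10111111111110011000
step 6: 10011111111101100111
position 8 holds 1

1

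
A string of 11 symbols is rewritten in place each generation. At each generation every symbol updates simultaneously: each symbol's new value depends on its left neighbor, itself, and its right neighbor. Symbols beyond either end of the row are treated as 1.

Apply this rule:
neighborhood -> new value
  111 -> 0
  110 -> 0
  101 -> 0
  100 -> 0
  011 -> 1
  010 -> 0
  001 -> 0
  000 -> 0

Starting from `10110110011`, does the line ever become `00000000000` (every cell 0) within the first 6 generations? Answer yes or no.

yes

00100100010
00000000000
all cells are 0 at generation 2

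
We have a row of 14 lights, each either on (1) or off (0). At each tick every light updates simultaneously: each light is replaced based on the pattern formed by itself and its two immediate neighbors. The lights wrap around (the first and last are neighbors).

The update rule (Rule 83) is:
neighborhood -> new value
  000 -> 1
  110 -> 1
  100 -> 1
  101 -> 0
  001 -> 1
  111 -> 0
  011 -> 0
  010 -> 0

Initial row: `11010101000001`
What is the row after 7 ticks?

00000111110010

01000000111110
10111111000011
10000001111100
01111110000111
00000011111001
11111100001110
00000111110010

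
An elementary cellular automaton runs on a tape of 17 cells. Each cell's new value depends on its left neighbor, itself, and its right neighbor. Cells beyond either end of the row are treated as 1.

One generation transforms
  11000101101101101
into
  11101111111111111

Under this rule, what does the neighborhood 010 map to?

1

At position 5 the neighborhood is 010; the next row has 1 there.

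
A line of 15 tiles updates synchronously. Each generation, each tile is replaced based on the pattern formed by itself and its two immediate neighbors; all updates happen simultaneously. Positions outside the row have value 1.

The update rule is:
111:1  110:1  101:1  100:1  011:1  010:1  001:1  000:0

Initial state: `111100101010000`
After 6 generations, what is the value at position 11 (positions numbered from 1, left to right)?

1

generation 1: 111111111111001
generation 2: 111111111111111
generation 3: 111111111111111  (fixed point — unchanged through generation 6)
position 11 holds 1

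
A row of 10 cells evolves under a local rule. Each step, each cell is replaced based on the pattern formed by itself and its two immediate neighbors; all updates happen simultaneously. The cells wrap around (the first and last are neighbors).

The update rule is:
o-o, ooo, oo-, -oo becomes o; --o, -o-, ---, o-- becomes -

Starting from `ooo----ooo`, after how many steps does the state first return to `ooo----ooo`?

1

ooo----ooo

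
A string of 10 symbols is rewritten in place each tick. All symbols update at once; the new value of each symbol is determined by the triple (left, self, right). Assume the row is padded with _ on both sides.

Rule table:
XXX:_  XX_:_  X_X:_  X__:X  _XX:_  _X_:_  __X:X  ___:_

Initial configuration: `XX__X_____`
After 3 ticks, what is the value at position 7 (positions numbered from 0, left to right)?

X

tick 1: __XX_X____
tick 2: _X____X___
tick 3: X_X__X_X__
position 7 holds X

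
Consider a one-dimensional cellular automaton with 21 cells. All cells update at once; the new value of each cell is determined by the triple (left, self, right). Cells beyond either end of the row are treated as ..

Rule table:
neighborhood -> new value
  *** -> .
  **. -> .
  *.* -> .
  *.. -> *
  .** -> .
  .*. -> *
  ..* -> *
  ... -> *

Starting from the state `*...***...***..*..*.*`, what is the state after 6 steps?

....***...***........

****...***...******.*
....***...***.......*
****...***...********
....***...***........
****...***...********  (repeats step 3; period 2)
step 6: ....***...***........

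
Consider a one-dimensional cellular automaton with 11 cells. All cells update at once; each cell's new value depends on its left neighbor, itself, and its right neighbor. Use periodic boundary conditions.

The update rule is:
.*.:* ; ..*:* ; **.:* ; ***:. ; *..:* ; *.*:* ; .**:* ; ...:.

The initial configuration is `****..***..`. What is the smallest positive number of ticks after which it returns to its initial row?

2

tick 1: *..****.***
tick 2: ****..***..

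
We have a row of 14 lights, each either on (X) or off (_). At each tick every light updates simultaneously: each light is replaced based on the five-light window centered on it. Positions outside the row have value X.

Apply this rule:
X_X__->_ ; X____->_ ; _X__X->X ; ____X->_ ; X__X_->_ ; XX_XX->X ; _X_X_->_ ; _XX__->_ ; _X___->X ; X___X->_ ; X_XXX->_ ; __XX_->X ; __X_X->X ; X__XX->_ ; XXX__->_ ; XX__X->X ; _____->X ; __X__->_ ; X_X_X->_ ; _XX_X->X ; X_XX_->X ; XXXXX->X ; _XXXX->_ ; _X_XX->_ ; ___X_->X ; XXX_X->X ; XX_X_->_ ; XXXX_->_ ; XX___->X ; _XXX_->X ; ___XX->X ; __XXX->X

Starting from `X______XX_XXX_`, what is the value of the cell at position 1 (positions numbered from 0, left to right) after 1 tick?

_X_XX_XXXX_XXX
position 1 holds X

X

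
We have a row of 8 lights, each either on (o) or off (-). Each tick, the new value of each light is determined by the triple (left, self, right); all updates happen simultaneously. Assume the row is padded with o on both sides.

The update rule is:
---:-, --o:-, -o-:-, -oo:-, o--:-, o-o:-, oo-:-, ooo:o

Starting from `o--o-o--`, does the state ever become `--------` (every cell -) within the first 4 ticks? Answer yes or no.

yes

--------
all cells are - at tick 1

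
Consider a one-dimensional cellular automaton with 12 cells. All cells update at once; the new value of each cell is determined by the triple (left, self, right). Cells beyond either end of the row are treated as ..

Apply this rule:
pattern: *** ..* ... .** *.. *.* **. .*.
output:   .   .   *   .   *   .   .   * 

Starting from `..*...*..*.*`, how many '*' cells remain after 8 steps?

2

*.***.**.*.*
*........*.*
********.*.*
.........*.*
********.*.*  (repeats step 3; period 2)
step 8: .........*.*
count of *: 2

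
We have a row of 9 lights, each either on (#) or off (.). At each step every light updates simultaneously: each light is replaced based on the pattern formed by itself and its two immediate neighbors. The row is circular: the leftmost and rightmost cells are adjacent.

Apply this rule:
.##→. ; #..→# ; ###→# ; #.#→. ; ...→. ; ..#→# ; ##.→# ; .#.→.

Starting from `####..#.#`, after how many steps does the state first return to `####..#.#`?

36

######...
.######.#
..#####..
.#.#####.
#...#####
##.#.####
##....###
###..#.##
#####...#
######.#.
.#####...
#.#####..
...######
#.#.#####
#....####
##..#.###
####...##
#####.#.#
#####....
.#####..#
..######.
.#.######
....#####
#..#.####
###...###
####.#.##
####....#
#####..#.
.######..
#.######.
...#####.
..#.#####
##...####
###.#.###
###....##
####..#.#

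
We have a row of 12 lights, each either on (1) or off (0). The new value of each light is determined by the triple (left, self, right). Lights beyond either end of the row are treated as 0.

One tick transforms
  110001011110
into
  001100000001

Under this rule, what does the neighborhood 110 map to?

At position 1 the neighborhood is 110; the next row has 0 there.

0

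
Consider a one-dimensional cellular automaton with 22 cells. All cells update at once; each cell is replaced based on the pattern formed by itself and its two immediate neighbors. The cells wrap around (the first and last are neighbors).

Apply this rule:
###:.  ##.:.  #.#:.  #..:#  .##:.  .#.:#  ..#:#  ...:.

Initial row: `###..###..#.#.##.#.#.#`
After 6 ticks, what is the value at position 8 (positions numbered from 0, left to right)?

...##...###.#....#.#..
..#..#.#....##..##.##.
.#####.##..#..##.....#
.........#####..#...##
#.......#.....####.#..
##.....###...#.....###
position 8 holds #

#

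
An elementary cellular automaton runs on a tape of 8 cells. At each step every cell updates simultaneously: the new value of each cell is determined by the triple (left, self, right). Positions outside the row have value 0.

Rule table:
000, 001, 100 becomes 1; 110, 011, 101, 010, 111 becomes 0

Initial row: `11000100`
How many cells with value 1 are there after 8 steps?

00111011
11000000
00111111
11000000  (repeats step 2; period 2)
step 8: 11000000
count of 1: 2

2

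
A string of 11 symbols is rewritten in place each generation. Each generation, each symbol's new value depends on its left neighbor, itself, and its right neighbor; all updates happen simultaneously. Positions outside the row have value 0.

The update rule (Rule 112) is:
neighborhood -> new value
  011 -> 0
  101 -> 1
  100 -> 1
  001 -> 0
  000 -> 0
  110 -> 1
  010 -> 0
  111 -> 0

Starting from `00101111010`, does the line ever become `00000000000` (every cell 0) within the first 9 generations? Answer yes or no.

00010001101
00001000110
00000100011
00000010001
00000001000
00000000100
00000000010
00000000001
00000000000
all cells are 0 at generation 9

yes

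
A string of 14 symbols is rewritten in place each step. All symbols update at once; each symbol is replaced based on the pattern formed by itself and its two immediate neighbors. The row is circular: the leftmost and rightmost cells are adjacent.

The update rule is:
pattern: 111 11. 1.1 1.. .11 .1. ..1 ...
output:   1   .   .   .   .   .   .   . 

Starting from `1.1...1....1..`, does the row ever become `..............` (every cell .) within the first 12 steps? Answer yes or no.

step 1: ..............
all cells are . at step 1

yes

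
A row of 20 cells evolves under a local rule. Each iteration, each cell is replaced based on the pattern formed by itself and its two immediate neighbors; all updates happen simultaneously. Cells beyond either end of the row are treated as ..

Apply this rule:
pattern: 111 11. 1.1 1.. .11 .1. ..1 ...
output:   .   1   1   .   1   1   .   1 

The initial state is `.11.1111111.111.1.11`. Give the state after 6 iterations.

.1..1.1111111.1111.1

.1111.....111.111111
.1..1.111.1.111....1
.1..111.11111.1.11.1
.1..1.111...11111111
.1..111.1.1.1......1
.1..1.1111111.1111.1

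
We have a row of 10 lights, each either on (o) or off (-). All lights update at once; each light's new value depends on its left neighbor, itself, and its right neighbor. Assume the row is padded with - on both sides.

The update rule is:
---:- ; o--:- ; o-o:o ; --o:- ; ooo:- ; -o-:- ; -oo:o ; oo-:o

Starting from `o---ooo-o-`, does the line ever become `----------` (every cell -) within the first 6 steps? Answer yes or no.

----o-oo--
-----ooo--
-----o-o--
------o---
----------
all cells are - at step 5

yes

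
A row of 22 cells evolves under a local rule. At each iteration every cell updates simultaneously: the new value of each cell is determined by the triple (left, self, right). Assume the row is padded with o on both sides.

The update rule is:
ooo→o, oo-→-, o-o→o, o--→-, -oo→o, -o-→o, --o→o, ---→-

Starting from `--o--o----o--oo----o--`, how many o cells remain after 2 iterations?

12

-oo-oo---oo-oo----oo-o
oo-oo---oo-oo----oo-oo
count of o: 12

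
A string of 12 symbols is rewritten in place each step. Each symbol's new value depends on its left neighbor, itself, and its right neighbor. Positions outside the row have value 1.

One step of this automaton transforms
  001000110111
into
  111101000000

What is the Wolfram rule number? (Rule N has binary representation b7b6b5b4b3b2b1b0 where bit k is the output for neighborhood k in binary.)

22

position 10: 111 → 0  (bit 7 = 0)
position 7: 110 → 0  (bit 6 = 0)
position 8: 101 → 0  (bit 5 = 0)
position 0: 100 → 1  (bit 4 = 1)
position 6: 011 → 0  (bit 3 = 0)
position 2: 010 → 1  (bit 2 = 1)
position 1: 001 → 1  (bit 1 = 1)
position 4: 000 → 0  (bit 0 = 0)
bits b7..b0 = 00010110 = 22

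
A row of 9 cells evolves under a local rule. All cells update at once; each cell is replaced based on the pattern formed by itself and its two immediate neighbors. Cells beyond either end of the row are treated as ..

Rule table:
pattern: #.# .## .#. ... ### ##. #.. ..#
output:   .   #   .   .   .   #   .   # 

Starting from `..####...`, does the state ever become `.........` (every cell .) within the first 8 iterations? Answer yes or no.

yes

.##..#...
###.#....
#.#......
.........
all cells are . at iteration 4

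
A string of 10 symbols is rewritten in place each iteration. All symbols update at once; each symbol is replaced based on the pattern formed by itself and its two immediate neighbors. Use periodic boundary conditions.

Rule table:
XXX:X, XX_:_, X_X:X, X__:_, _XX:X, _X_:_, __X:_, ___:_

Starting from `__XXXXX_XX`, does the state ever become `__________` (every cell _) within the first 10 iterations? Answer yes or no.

__XXXX_XX_
__XXX_XX__
__XX_XX___
__X_XX____
___XX_____
___X______
__________
all cells are _ at iteration 7

yes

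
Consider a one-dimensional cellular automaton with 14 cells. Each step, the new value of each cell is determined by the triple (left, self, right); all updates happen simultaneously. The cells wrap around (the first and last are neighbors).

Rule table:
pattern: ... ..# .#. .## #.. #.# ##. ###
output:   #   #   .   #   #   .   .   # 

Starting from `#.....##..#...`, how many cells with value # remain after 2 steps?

8

.######.##.###
.#####..#..##.
count of #: 8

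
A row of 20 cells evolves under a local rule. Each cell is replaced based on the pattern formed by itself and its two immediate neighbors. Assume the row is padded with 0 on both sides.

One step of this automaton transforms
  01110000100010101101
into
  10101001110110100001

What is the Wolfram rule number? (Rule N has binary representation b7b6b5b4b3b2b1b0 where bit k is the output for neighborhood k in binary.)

150

position 2: 111 → 1  (bit 7 = 1)
position 3: 110 → 0  (bit 6 = 0)
position 13: 101 → 0  (bit 5 = 0)
position 4: 100 → 1  (bit 4 = 1)
position 1: 011 → 0  (bit 3 = 0)
position 8: 010 → 1  (bit 2 = 1)
position 0: 001 → 1  (bit 1 = 1)
position 5: 000 → 0  (bit 0 = 0)
bits b7..b0 = 10010110 = 150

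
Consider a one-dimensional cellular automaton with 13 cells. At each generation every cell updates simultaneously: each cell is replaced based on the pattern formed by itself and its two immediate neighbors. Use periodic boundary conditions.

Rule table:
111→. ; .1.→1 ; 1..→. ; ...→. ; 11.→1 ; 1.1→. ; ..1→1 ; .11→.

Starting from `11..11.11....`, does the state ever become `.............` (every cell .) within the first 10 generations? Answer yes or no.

no

generation 1: .1.1.1..1...1
generation 2: .1.1.1.11..11
generation 3: .1.1.1..1.1.1
generation 4: .1.1.1.11.1.1
generation 5: .1.1.1..1.1.1  (repeats generation 3; period 2)
generation 10: .1.1.1.11.1.1
generation 10 is .1.1.1.11.1.1, still not uniform .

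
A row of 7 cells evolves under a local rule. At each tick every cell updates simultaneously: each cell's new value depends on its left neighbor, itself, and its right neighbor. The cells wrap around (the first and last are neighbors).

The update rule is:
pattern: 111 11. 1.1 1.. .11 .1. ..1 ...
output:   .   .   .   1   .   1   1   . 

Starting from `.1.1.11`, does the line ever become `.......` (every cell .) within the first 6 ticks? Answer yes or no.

yes

.1.1...
11.11..
.....11
1...1..
11.1111
.......
all cells are . at tick 6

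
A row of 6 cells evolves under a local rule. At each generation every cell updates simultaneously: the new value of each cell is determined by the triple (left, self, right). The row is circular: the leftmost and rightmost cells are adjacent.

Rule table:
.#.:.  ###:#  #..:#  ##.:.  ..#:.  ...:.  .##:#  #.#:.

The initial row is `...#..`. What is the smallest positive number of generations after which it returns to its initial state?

6

....#.
.....#
#.....
.#....
..#...
...#..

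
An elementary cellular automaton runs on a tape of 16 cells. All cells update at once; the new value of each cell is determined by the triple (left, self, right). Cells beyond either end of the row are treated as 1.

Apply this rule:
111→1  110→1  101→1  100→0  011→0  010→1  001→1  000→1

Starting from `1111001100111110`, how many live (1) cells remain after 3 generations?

15

generation 1: 1111010101011111
generation 2: 1111111111101111
generation 3: 1111111111110111
count of 1: 15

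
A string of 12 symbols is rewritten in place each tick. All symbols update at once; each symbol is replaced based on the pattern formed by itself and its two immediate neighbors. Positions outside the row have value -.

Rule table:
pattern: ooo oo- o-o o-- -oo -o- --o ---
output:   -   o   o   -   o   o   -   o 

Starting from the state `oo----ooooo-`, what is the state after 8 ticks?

o-ooo-o-o-o-

tick 1: oo-oo-o---o-
tick 2: ooooooo-o-o-
tick 3: o-----ooooo-
tick 4: o-ooo-o---o-
tick 5: ooo-ooo-o-o-
tick 6: o-ooo-ooooo-
tick 7: ooo-ooo---o-
tick 8: o-ooo-o-o-o-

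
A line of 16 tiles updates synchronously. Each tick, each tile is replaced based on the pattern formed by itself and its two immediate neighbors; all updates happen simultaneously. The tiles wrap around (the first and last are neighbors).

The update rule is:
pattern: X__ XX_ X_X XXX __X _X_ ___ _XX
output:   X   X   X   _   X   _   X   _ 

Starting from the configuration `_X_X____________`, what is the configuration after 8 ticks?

XX___________XX_

X_X_XXXXXXXXXXXX
XX_X____________
_XX_XXXXXXXXXXXX
X_XX___________X
XX_XXXXXXXXXXXX_
_XX___________XX
X_XXXXXXXXXXXX_X
XX___________XX_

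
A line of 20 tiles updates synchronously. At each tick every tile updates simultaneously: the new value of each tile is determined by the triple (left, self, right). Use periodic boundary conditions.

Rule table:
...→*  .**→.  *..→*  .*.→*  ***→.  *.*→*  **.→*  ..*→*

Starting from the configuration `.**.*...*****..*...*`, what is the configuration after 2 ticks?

*.******....********
**.....*****........

**.....*****........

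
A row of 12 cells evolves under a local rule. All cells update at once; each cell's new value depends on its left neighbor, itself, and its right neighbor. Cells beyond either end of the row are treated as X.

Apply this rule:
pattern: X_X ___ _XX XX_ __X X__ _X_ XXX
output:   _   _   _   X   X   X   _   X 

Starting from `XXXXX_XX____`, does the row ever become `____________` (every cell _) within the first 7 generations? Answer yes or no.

no

generation 1: XXXXX__XX__X
generation 2: XXXXXXX_XXX_
generation 3: XXXXXXX__XX_
generation 4: XXXXXXXXX_X_
generation 5: XXXXXXXXX___
generation 6: XXXXXXXXXX_X
generation 7: XXXXXXXXXX__
generation 7 is XXXXXXXXXX__, still not uniform _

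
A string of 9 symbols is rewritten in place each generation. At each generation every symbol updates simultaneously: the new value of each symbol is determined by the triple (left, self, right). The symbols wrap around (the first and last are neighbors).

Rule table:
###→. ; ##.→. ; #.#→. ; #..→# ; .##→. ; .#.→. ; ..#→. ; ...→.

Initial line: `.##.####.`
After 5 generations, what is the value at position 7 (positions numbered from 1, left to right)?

.

generation 1: ........#
generation 2: #........
generation 3: .#.......
generation 4: ..#......
generation 5: ...#.....
position 7 holds .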